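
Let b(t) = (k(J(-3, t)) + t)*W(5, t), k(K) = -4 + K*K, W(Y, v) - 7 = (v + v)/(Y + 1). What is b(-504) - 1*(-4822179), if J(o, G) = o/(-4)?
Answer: 78462023/16 ≈ 4.9039e+6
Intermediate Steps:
W(Y, v) = 7 + 2*v/(1 + Y) (W(Y, v) = 7 + (v + v)/(Y + 1) = 7 + (2*v)/(1 + Y) = 7 + 2*v/(1 + Y))
J(o, G) = -o/4 (J(o, G) = o*(-¼) = -o/4)
k(K) = -4 + K²
b(t) = (7 + t/3)*(-55/16 + t) (b(t) = ((-4 + (-¼*(-3))²) + t)*((7 + 2*t + 7*5)/(1 + 5)) = ((-4 + (¾)²) + t)*((7 + 2*t + 35)/6) = ((-4 + 9/16) + t)*((42 + 2*t)/6) = (-55/16 + t)*(7 + t/3) = (7 + t/3)*(-55/16 + t))
b(-504) - 1*(-4822179) = (-55 + 16*(-504))*(21 - 504)/48 - 1*(-4822179) = (1/48)*(-55 - 8064)*(-483) + 4822179 = (1/48)*(-8119)*(-483) + 4822179 = 1307159/16 + 4822179 = 78462023/16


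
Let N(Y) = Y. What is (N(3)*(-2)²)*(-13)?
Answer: -156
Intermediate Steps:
(N(3)*(-2)²)*(-13) = (3*(-2)²)*(-13) = (3*4)*(-13) = 12*(-13) = -156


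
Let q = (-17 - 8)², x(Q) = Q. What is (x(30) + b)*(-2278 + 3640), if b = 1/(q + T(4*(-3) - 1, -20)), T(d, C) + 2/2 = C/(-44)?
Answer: 280682322/6869 ≈ 40862.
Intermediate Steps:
q = 625 (q = (-25)² = 625)
T(d, C) = -1 - C/44 (T(d, C) = -1 + C/(-44) = -1 + C*(-1/44) = -1 - C/44)
b = 11/6869 (b = 1/(625 + (-1 - 1/44*(-20))) = 1/(625 + (-1 + 5/11)) = 1/(625 - 6/11) = 1/(6869/11) = 11/6869 ≈ 0.0016014)
(x(30) + b)*(-2278 + 3640) = (30 + 11/6869)*(-2278 + 3640) = (206081/6869)*1362 = 280682322/6869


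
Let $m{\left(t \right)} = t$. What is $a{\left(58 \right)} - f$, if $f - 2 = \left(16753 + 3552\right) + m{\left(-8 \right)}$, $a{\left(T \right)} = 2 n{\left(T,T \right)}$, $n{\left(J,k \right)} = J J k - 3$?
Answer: $369919$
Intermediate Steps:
$n{\left(J,k \right)} = -3 + k J^{2}$ ($n{\left(J,k \right)} = J^{2} k - 3 = k J^{2} - 3 = -3 + k J^{2}$)
$a{\left(T \right)} = -6 + 2 T^{3}$ ($a{\left(T \right)} = 2 \left(-3 + T T^{2}\right) = 2 \left(-3 + T^{3}\right) = -6 + 2 T^{3}$)
$f = 20299$ ($f = 2 + \left(\left(16753 + 3552\right) - 8\right) = 2 + \left(20305 - 8\right) = 2 + 20297 = 20299$)
$a{\left(58 \right)} - f = \left(-6 + 2 \cdot 58^{3}\right) - 20299 = \left(-6 + 2 \cdot 195112\right) - 20299 = \left(-6 + 390224\right) - 20299 = 390218 - 20299 = 369919$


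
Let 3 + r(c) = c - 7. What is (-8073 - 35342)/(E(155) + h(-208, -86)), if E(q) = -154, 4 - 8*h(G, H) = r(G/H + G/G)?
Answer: 14934760/52521 ≈ 284.36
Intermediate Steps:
r(c) = -10 + c (r(c) = -3 + (c - 7) = -3 + (-7 + c) = -10 + c)
h(G, H) = 13/8 - G/(8*H) (h(G, H) = ½ - (-10 + (G/H + G/G))/8 = ½ - (-10 + (G/H + 1))/8 = ½ - (-10 + (1 + G/H))/8 = ½ - (-9 + G/H)/8 = ½ + (9/8 - G/(8*H)) = 13/8 - G/(8*H))
(-8073 - 35342)/(E(155) + h(-208, -86)) = (-8073 - 35342)/(-154 + (⅛)*(-1*(-208) + 13*(-86))/(-86)) = -43415/(-154 + (⅛)*(-1/86)*(208 - 1118)) = -43415/(-154 + (⅛)*(-1/86)*(-910)) = -43415/(-154 + 455/344) = -43415/(-52521/344) = -43415*(-344/52521) = 14934760/52521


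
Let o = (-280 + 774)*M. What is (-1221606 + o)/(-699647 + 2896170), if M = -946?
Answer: -1688930/2196523 ≈ -0.76891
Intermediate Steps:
o = -467324 (o = (-280 + 774)*(-946) = 494*(-946) = -467324)
(-1221606 + o)/(-699647 + 2896170) = (-1221606 - 467324)/(-699647 + 2896170) = -1688930/2196523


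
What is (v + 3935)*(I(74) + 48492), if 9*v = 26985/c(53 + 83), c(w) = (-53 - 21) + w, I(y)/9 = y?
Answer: 6070234665/31 ≈ 1.9581e+8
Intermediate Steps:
I(y) = 9*y
c(w) = -74 + w
v = 8995/186 (v = (26985/(-74 + (53 + 83)))/9 = (26985/(-74 + 136))/9 = (26985/62)/9 = (26985*(1/62))/9 = (⅑)*(26985/62) = 8995/186 ≈ 48.360)
(v + 3935)*(I(74) + 48492) = (8995/186 + 3935)*(9*74 + 48492) = 740905*(666 + 48492)/186 = (740905/186)*49158 = 6070234665/31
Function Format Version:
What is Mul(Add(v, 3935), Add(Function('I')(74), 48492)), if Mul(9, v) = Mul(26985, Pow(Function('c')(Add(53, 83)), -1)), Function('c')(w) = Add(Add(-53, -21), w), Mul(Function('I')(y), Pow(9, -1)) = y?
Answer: Rational(6070234665, 31) ≈ 1.9581e+8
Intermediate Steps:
Function('I')(y) = Mul(9, y)
Function('c')(w) = Add(-74, w)
v = Rational(8995, 186) (v = Mul(Rational(1, 9), Mul(26985, Pow(Add(-74, Add(53, 83)), -1))) = Mul(Rational(1, 9), Mul(26985, Pow(Add(-74, 136), -1))) = Mul(Rational(1, 9), Mul(26985, Pow(62, -1))) = Mul(Rational(1, 9), Mul(26985, Rational(1, 62))) = Mul(Rational(1, 9), Rational(26985, 62)) = Rational(8995, 186) ≈ 48.360)
Mul(Add(v, 3935), Add(Function('I')(74), 48492)) = Mul(Add(Rational(8995, 186), 3935), Add(Mul(9, 74), 48492)) = Mul(Rational(740905, 186), Add(666, 48492)) = Mul(Rational(740905, 186), 49158) = Rational(6070234665, 31)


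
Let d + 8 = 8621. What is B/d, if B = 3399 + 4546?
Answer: 7945/8613 ≈ 0.92244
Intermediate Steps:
B = 7945
d = 8613 (d = -8 + 8621 = 8613)
B/d = 7945/8613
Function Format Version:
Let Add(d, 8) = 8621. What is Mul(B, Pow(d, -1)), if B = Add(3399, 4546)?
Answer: Rational(7945, 8613) ≈ 0.92244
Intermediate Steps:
B = 7945
d = 8613 (d = Add(-8, 8621) = 8613)
Mul(B, Pow(d, -1)) = Mul(7945, Pow(8613, -1)) = Mul(7945, Rational(1, 8613)) = Rational(7945, 8613)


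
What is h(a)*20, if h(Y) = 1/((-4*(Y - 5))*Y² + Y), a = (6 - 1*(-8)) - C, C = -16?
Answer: -2/8997 ≈ -0.00022230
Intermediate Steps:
a = 30 (a = (6 - 1*(-8)) - 1*(-16) = (6 + 8) + 16 = 14 + 16 = 30)
h(Y) = 1/(Y + Y²*(20 - 4*Y)) (h(Y) = 1/((-4*(-5 + Y))*Y² + Y) = 1/((20 - 4*Y)*Y² + Y) = 1/(Y²*(20 - 4*Y) + Y) = 1/(Y + Y²*(20 - 4*Y)))
h(a)*20 = (1/(30*(1 - 4*30² + 20*30)))*20 = (1/(30*(1 - 4*900 + 600)))*20 = (1/(30*(1 - 3600 + 600)))*20 = ((1/30)/(-2999))*20 = ((1/30)*(-1/2999))*20 = -1/89970*20 = -2/8997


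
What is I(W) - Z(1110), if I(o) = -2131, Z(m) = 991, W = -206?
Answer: -3122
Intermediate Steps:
I(W) - Z(1110) = -2131 - 1*991 = -2131 - 991 = -3122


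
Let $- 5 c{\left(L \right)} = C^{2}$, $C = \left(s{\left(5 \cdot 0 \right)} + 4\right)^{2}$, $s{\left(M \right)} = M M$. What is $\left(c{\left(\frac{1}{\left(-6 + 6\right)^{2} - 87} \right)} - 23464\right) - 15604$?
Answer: $- \frac{195596}{5} \approx -39119.0$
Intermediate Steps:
$s{\left(M \right)} = M^{2}$
$C = 16$ ($C = \left(\left(5 \cdot 0\right)^{2} + 4\right)^{2} = \left(0^{2} + 4\right)^{2} = \left(0 + 4\right)^{2} = 4^{2} = 16$)
$c{\left(L \right)} = - \frac{256}{5}$ ($c{\left(L \right)} = - \frac{16^{2}}{5} = \left(- \frac{1}{5}\right) 256 = - \frac{256}{5}$)
$\left(c{\left(\frac{1}{\left(-6 + 6\right)^{2} - 87} \right)} - 23464\right) - 15604 = \left(- \frac{256}{5} - 23464\right) - 15604 = - \frac{117576}{5} - 15604 = - \frac{195596}{5}$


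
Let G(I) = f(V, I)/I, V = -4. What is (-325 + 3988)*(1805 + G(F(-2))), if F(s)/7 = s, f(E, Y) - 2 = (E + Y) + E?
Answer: 46318635/7 ≈ 6.6169e+6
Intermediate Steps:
f(E, Y) = 2 + Y + 2*E (f(E, Y) = 2 + ((E + Y) + E) = 2 + (Y + 2*E) = 2 + Y + 2*E)
F(s) = 7*s
G(I) = (-6 + I)/I (G(I) = (2 + I + 2*(-4))/I = (2 + I - 8)/I = (-6 + I)/I)
(-325 + 3988)*(1805 + G(F(-2))) = (-325 + 3988)*(1805 + (-6 + 7*(-2))/((7*(-2)))) = 3663*(1805 + (-6 - 14)/(-14)) = 3663*(1805 - 1/14*(-20)) = 3663*(1805 + 10/7) = 3663*(12645/7) = 46318635/7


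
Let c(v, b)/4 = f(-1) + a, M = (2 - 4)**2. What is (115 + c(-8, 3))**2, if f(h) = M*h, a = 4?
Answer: 13225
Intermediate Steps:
M = 4 (M = (-2)**2 = 4)
f(h) = 4*h
c(v, b) = 0 (c(v, b) = 4*(4*(-1) + 4) = 4*(-4 + 4) = 4*0 = 0)
(115 + c(-8, 3))**2 = (115 + 0)**2 = 115**2 = 13225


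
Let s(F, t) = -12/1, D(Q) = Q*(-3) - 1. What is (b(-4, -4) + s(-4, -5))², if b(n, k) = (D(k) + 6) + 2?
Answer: 49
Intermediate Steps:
D(Q) = -1 - 3*Q (D(Q) = -3*Q - 1 = -1 - 3*Q)
s(F, t) = -12 (s(F, t) = -12*1 = -12)
b(n, k) = 7 - 3*k (b(n, k) = ((-1 - 3*k) + 6) + 2 = (5 - 3*k) + 2 = 7 - 3*k)
(b(-4, -4) + s(-4, -5))² = ((7 - 3*(-4)) - 12)² = ((7 + 12) - 12)² = (19 - 12)² = 7² = 49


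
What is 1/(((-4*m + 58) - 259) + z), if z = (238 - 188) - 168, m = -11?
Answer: -1/275 ≈ -0.0036364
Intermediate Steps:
z = -118 (z = 50 - 168 = -118)
1/(((-4*m + 58) - 259) + z) = 1/(((-4*(-11) + 58) - 259) - 118) = 1/(((44 + 58) - 259) - 118) = 1/((102 - 259) - 118) = 1/(-157 - 118) = 1/(-275) = -1/275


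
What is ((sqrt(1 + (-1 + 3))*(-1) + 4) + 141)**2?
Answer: (145 - sqrt(3))**2 ≈ 20526.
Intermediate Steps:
((sqrt(1 + (-1 + 3))*(-1) + 4) + 141)**2 = ((sqrt(1 + 2)*(-1) + 4) + 141)**2 = ((sqrt(3)*(-1) + 4) + 141)**2 = ((-sqrt(3) + 4) + 141)**2 = ((4 - sqrt(3)) + 141)**2 = (145 - sqrt(3))**2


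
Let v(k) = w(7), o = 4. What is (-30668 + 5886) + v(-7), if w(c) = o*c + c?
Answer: -24747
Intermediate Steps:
w(c) = 5*c (w(c) = 4*c + c = 5*c)
v(k) = 35 (v(k) = 5*7 = 35)
(-30668 + 5886) + v(-7) = (-30668 + 5886) + 35 = -24782 + 35 = -24747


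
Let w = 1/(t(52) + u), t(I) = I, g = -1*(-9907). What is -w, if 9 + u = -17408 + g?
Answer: 1/7458 ≈ 0.00013408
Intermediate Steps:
g = 9907
u = -7510 (u = -9 + (-17408 + 9907) = -9 - 7501 = -7510)
w = -1/7458 (w = 1/(52 - 7510) = 1/(-7458) = -1/7458 ≈ -0.00013408)
-w = -1*(-1/7458) = 1/7458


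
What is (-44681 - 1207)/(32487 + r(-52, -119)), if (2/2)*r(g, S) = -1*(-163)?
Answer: -22944/16325 ≈ -1.4055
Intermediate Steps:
r(g, S) = 163 (r(g, S) = -1*(-163) = 163)
(-44681 - 1207)/(32487 + r(-52, -119)) = (-44681 - 1207)/(32487 + 163) = -45888/32650 = -45888*1/32650 = -22944/16325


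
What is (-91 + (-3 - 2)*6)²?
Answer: 14641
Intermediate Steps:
(-91 + (-3 - 2)*6)² = (-91 - 5*6)² = (-91 - 30)² = (-121)² = 14641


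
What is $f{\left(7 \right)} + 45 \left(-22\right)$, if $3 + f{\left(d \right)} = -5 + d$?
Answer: $-991$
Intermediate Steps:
$f{\left(d \right)} = -8 + d$ ($f{\left(d \right)} = -3 + \left(-5 + d\right) = -8 + d$)
$f{\left(7 \right)} + 45 \left(-22\right) = \left(-8 + 7\right) + 45 \left(-22\right) = -1 - 990 = -991$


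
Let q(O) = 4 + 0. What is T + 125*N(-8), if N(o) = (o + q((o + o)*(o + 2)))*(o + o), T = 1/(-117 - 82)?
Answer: 1591999/199 ≈ 8000.0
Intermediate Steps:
q(O) = 4
T = -1/199 (T = 1/(-199) = -1/199 ≈ -0.0050251)
N(o) = 2*o*(4 + o) (N(o) = (o + 4)*(o + o) = (4 + o)*(2*o) = 2*o*(4 + o))
T + 125*N(-8) = -1/199 + 125*(2*(-8)*(4 - 8)) = -1/199 + 125*(2*(-8)*(-4)) = -1/199 + 125*64 = -1/199 + 8000 = 1591999/199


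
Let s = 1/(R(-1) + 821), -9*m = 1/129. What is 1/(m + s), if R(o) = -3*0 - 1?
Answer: 952020/341 ≈ 2791.8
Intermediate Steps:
m = -1/1161 (m = -⅑/129 = -⅑*1/129 = -1/1161 ≈ -0.00086133)
R(o) = -1 (R(o) = 0 - 1 = -1)
s = 1/820 (s = 1/(-1 + 821) = 1/820 ≈ 0.0012195)
1/(m + s) = 1/(-1/1161 + 1/820) = 1/(341/952020) = 952020/341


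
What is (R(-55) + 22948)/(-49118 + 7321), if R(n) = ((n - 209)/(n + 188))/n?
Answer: -15260444/27795005 ≈ -0.54904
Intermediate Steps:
R(n) = (-209 + n)/(n*(188 + n)) (R(n) = ((-209 + n)/(188 + n))/n = (-209 + n)/(n*(188 + n)))
(R(-55) + 22948)/(-49118 + 7321) = ((-209 - 55)/((-55)*(188 - 55)) + 22948)/(-49118 + 7321) = (-1/55*(-264)/133 + 22948)/(-41797) = (-1/55*1/133*(-264) + 22948)*(-1/41797) = (24/665 + 22948)*(-1/41797) = (15260444/665)*(-1/41797) = -15260444/27795005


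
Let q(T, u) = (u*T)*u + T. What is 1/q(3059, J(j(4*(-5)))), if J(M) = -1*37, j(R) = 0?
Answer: 1/4190830 ≈ 2.3862e-7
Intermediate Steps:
J(M) = -37
q(T, u) = T + T*u**2 (q(T, u) = (T*u)*u + T = T*u**2 + T = T + T*u**2)
1/q(3059, J(j(4*(-5)))) = 1/(3059*(1 + (-37)**2)) = 1/(3059*(1 + 1369)) = 1/(3059*1370) = 1/4190830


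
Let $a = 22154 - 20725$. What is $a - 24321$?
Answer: $-22892$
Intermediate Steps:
$a = 1429$ ($a = 22154 - 20725 = 1429$)
$a - 24321 = 1429 - 24321 = -22892$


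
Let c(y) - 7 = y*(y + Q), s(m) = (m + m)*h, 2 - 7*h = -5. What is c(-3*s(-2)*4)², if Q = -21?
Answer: 1697809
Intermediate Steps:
h = 1 (h = 2/7 - ⅐*(-5) = 2/7 + 5/7 = 1)
s(m) = 2*m (s(m) = (m + m)*1 = (2*m)*1 = 2*m)
c(y) = 7 + y*(-21 + y) (c(y) = 7 + y*(y - 21) = 7 + y*(-21 + y))
c(-3*s(-2)*4)² = (7 + (-6*(-2)*4)² - 21*(-6*(-2))*4)² = (7 + (-3*(-4)*4)² - 21*(-3*(-4))*4)² = (7 + (12*4)² - 252*4)² = (7 + 48² - 21*48)² = (7 + 2304 - 1008)² = 1303² = 1697809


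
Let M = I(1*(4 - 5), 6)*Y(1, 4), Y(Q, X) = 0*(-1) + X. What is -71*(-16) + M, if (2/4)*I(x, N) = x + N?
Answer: 1176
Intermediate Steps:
Y(Q, X) = X (Y(Q, X) = 0 + X = X)
I(x, N) = 2*N + 2*x (I(x, N) = 2*(x + N) = 2*(N + x) = 2*N + 2*x)
M = 40 (M = (2*6 + 2*(1*(4 - 5)))*4 = (12 + 2*(1*(-1)))*4 = (12 + 2*(-1))*4 = (12 - 2)*4 = 10*4 = 40)
-71*(-16) + M = -71*(-16) + 40 = 1136 + 40 = 1176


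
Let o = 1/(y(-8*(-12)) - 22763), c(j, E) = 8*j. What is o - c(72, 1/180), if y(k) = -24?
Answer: -13125313/22787 ≈ -576.00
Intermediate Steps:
o = -1/22787 (o = 1/(-24 - 22763) = 1/(-22787) = -1/22787 ≈ -4.3885e-5)
o - c(72, 1/180) = -1/22787 - 8*72 = -1/22787 - 1*576 = -1/22787 - 576 = -13125313/22787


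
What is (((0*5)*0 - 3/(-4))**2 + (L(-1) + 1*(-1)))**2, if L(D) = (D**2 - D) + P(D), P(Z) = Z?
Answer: 81/256 ≈ 0.31641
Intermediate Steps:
L(D) = D**2 (L(D) = (D**2 - D) + D = D**2)
(((0*5)*0 - 3/(-4))**2 + (L(-1) + 1*(-1)))**2 = (((0*5)*0 - 3/(-4))**2 + ((-1)**2 + 1*(-1)))**2 = ((0*0 - 3*(-1/4))**2 + (1 - 1))**2 = ((0 + 3/4)**2 + 0)**2 = ((3/4)**2 + 0)**2 = (9/16 + 0)**2 = (9/16)**2 = 81/256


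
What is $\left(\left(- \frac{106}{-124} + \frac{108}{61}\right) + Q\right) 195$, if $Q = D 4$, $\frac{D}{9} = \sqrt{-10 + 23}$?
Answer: $\frac{1936155}{3782} + 7020 \sqrt{13} \approx 25823.0$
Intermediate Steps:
$D = 9 \sqrt{13}$ ($D = 9 \sqrt{-10 + 23} = 9 \sqrt{13} \approx 32.45$)
$Q = 36 \sqrt{13}$ ($Q = 9 \sqrt{13} \cdot 4 = 36 \sqrt{13} \approx 129.8$)
$\left(\left(- \frac{106}{-124} + \frac{108}{61}\right) + Q\right) 195 = \left(\left(- \frac{106}{-124} + \frac{108}{61}\right) + 36 \sqrt{13}\right) 195 = \left(\left(\left(-106\right) \left(- \frac{1}{124}\right) + 108 \cdot \frac{1}{61}\right) + 36 \sqrt{13}\right) 195 = \left(\left(\frac{53}{62} + \frac{108}{61}\right) + 36 \sqrt{13}\right) 195 = \left(\frac{9929}{3782} + 36 \sqrt{13}\right) 195 = \frac{1936155}{3782} + 7020 \sqrt{13}$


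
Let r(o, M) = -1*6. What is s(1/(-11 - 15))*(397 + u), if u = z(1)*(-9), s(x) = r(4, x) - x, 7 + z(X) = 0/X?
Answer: -35650/13 ≈ -2742.3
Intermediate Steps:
z(X) = -7 (z(X) = -7 + 0/X = -7 + 0 = -7)
r(o, M) = -6
s(x) = -6 - x
u = 63 (u = -7*(-9) = 63)
s(1/(-11 - 15))*(397 + u) = (-6 - 1/(-11 - 15))*(397 + 63) = (-6 - 1/(-26))*460 = (-6 - 1*(-1/26))*460 = (-6 + 1/26)*460 = -155/26*460 = -35650/13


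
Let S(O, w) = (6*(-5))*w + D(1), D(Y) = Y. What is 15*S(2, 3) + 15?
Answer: -1320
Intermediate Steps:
S(O, w) = 1 - 30*w (S(O, w) = (6*(-5))*w + 1 = -30*w + 1 = 1 - 30*w)
15*S(2, 3) + 15 = 15*(1 - 30*3) + 15 = 15*(1 - 90) + 15 = 15*(-89) + 15 = -1335 + 15 = -1320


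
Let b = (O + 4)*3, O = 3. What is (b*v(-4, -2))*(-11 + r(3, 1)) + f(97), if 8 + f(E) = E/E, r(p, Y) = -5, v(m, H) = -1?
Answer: 329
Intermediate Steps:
b = 21 (b = (3 + 4)*3 = 7*3 = 21)
f(E) = -7 (f(E) = -8 + E/E = -8 + 1 = -7)
(b*v(-4, -2))*(-11 + r(3, 1)) + f(97) = (21*(-1))*(-11 - 5) - 7 = -21*(-16) - 7 = 336 - 7 = 329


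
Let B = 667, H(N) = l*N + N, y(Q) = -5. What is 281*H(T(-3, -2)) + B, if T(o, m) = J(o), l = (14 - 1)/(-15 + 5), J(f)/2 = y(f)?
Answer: 1510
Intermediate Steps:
J(f) = -10 (J(f) = 2*(-5) = -10)
l = -13/10 (l = 13/(-10) = 13*(-⅒) = -13/10 ≈ -1.3000)
T(o, m) = -10
H(N) = -3*N/10 (H(N) = -13*N/10 + N = -3*N/10)
281*H(T(-3, -2)) + B = 281*(-3/10*(-10)) + 667 = 281*3 + 667 = 843 + 667 = 1510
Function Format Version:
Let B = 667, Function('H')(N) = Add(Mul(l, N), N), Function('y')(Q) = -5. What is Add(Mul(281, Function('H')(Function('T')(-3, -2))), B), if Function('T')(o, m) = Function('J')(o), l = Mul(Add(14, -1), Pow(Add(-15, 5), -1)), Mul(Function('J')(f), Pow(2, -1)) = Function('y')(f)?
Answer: 1510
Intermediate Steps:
Function('J')(f) = -10 (Function('J')(f) = Mul(2, -5) = -10)
l = Rational(-13, 10) (l = Mul(13, Pow(-10, -1)) = Mul(13, Rational(-1, 10)) = Rational(-13, 10) ≈ -1.3000)
Function('T')(o, m) = -10
Function('H')(N) = Mul(Rational(-3, 10), N) (Function('H')(N) = Add(Mul(Rational(-13, 10), N), N) = Mul(Rational(-3, 10), N))
Add(Mul(281, Function('H')(Function('T')(-3, -2))), B) = Add(Mul(281, Mul(Rational(-3, 10), -10)), 667) = Add(Mul(281, 3), 667) = Add(843, 667) = 1510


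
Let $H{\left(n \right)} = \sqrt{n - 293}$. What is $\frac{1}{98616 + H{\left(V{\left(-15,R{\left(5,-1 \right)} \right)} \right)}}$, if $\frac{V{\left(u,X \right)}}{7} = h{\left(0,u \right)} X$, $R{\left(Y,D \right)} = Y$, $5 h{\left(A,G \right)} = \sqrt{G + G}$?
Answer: $\frac{1}{98616 + \sqrt{-293 + 7 i \sqrt{30}}} \approx 1.014 \cdot 10^{-5} - 1.8 \cdot 10^{-9} i$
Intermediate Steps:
$h{\left(A,G \right)} = \frac{\sqrt{2} \sqrt{G}}{5}$ ($h{\left(A,G \right)} = \frac{\sqrt{G + G}}{5} = \frac{\sqrt{2 G}}{5} = \frac{\sqrt{2} \sqrt{G}}{5}$)
$V{\left(u,X \right)} = \frac{7 X \sqrt{2} \sqrt{u}}{5}$ ($V{\left(u,X \right)} = 7 \frac{\sqrt{2} \sqrt{u}}{5} X = 7 \frac{X \sqrt{2} \sqrt{u}}{5} = \frac{7 X \sqrt{2} \sqrt{u}}{5}$)
$H{\left(n \right)} = \sqrt{-293 + n}$
$\frac{1}{98616 + H{\left(V{\left(-15,R{\left(5,-1 \right)} \right)} \right)}} = \frac{1}{98616 + \sqrt{-293 + \frac{7}{5} \cdot 5 \sqrt{2} \sqrt{-15}}} = \frac{1}{98616 + \sqrt{-293 + \frac{7}{5} \cdot 5 \sqrt{2} i \sqrt{15}}} = \frac{1}{98616 + \sqrt{-293 + 7 i \sqrt{30}}}$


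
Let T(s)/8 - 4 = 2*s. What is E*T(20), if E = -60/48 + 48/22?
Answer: 328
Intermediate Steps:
T(s) = 32 + 16*s (T(s) = 32 + 8*(2*s) = 32 + 16*s)
E = 41/44 (E = -60*1/48 + 48*(1/22) = -5/4 + 24/11 = 41/44 ≈ 0.93182)
E*T(20) = 41*(32 + 16*20)/44 = 41*(32 + 320)/44 = (41/44)*352 = 328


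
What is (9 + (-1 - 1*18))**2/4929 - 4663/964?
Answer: -22887527/4751556 ≈ -4.8168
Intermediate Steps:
(9 + (-1 - 1*18))**2/4929 - 4663/964 = (9 + (-1 - 18))**2*(1/4929) - 4663*1/964 = (9 - 19)**2*(1/4929) - 4663/964 = (-10)**2*(1/4929) - 4663/964 = 100*(1/4929) - 4663/964 = 100/4929 - 4663/964 = -22887527/4751556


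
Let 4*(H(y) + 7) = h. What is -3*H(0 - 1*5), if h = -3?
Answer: 93/4 ≈ 23.250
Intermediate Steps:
H(y) = -31/4 (H(y) = -7 + (¼)*(-3) = -7 - ¾ = -31/4)
-3*H(0 - 1*5) = -3*(-31/4) = 93/4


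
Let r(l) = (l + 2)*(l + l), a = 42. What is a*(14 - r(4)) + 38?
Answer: -1390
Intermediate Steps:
r(l) = 2*l*(2 + l) (r(l) = (2 + l)*(2*l) = 2*l*(2 + l))
a*(14 - r(4)) + 38 = 42*(14 - 2*4*(2 + 4)) + 38 = 42*(14 - 2*4*6) + 38 = 42*(14 - 1*48) + 38 = 42*(14 - 48) + 38 = 42*(-34) + 38 = -1428 + 38 = -1390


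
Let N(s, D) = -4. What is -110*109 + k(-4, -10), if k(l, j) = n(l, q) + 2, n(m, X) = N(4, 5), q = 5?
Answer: -11992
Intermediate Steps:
n(m, X) = -4
k(l, j) = -2 (k(l, j) = -4 + 2 = -2)
-110*109 + k(-4, -10) = -110*109 - 2 = -11990 - 2 = -11992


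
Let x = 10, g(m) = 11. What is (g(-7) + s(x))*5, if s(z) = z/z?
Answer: 60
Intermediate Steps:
s(z) = 1
(g(-7) + s(x))*5 = (11 + 1)*5 = 12*5 = 60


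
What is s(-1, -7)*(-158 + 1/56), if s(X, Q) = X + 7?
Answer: -26541/28 ≈ -947.89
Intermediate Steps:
s(X, Q) = 7 + X
s(-1, -7)*(-158 + 1/56) = (7 - 1)*(-158 + 1/56) = 6*(-158 + 1/56) = 6*(-8847/56) = -26541/28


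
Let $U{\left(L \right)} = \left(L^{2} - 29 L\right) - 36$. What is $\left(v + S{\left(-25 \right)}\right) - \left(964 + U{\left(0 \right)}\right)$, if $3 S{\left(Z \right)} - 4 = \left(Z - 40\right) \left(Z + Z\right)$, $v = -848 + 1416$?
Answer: $\frac{2174}{3} \approx 724.67$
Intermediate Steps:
$v = 568$
$U{\left(L \right)} = -36 + L^{2} - 29 L$
$S{\left(Z \right)} = \frac{4}{3} + \frac{2 Z \left(-40 + Z\right)}{3}$ ($S{\left(Z \right)} = \frac{4}{3} + \frac{\left(Z - 40\right) \left(Z + Z\right)}{3} = \frac{4}{3} + \frac{\left(-40 + Z\right) 2 Z}{3} = \frac{4}{3} + \frac{2 Z \left(-40 + Z\right)}{3}$)
$\left(v + S{\left(-25 \right)}\right) - \left(964 + U{\left(0 \right)}\right) = \left(568 + \left(\frac{4}{3} - - \frac{2000}{3} + \frac{2 \left(-25\right)^{2}}{3}\right)\right) - \left(928 + 0\right) = \left(568 + \left(\frac{4}{3} + \frac{2000}{3} + \frac{2}{3} \cdot 625\right)\right) - 928 = \left(568 + \left(\frac{4}{3} + \frac{2000}{3} + \frac{1250}{3}\right)\right) - 928 = \left(568 + \frac{3254}{3}\right) + \left(-964 + 36\right) = \frac{4958}{3} - 928 = \frac{2174}{3}$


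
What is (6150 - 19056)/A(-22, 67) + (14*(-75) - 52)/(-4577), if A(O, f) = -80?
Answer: 29579461/183080 ≈ 161.57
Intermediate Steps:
(6150 - 19056)/A(-22, 67) + (14*(-75) - 52)/(-4577) = (6150 - 19056)/(-80) + (14*(-75) - 52)/(-4577) = -12906*(-1/80) + (-1050 - 52)*(-1/4577) = 6453/40 - 1102*(-1/4577) = 6453/40 + 1102/4577 = 29579461/183080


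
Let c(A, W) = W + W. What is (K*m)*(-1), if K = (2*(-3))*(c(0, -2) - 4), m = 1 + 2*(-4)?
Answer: 336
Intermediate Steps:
m = -7 (m = 1 - 8 = -7)
c(A, W) = 2*W
K = 48 (K = (2*(-3))*(2*(-2) - 4) = -6*(-4 - 4) = -6*(-8) = 48)
(K*m)*(-1) = (48*(-7))*(-1) = -336*(-1) = 336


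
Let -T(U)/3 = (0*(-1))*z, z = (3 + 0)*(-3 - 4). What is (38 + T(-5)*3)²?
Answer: 1444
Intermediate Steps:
z = -21 (z = 3*(-7) = -21)
T(U) = 0 (T(U) = -3*0*(-1)*(-21) = -0*(-21) = -3*0 = 0)
(38 + T(-5)*3)² = (38 + 0*3)² = (38 + 0)² = 38² = 1444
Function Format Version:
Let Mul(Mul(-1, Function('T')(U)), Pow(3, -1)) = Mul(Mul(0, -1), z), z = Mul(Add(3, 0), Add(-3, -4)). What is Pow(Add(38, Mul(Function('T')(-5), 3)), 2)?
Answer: 1444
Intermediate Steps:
z = -21 (z = Mul(3, -7) = -21)
Function('T')(U) = 0 (Function('T')(U) = Mul(-3, Mul(Mul(0, -1), -21)) = Mul(-3, Mul(0, -21)) = Mul(-3, 0) = 0)
Pow(Add(38, Mul(Function('T')(-5), 3)), 2) = Pow(Add(38, Mul(0, 3)), 2) = Pow(Add(38, 0), 2) = Pow(38, 2) = 1444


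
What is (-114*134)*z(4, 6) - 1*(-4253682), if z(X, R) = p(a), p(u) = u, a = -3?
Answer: 4299510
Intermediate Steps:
z(X, R) = -3
(-114*134)*z(4, 6) - 1*(-4253682) = -114*134*(-3) - 1*(-4253682) = -15276*(-3) + 4253682 = 45828 + 4253682 = 4299510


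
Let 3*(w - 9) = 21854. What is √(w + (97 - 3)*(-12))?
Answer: √55491/3 ≈ 78.522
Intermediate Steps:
w = 21881/3 (w = 9 + (⅓)*21854 = 9 + 21854/3 = 21881/3 ≈ 7293.7)
√(w + (97 - 3)*(-12)) = √(21881/3 + (97 - 3)*(-12)) = √(21881/3 + 94*(-12)) = √(21881/3 - 1128) = √(18497/3) = √55491/3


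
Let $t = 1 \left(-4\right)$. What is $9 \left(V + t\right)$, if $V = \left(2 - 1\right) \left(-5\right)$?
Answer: $-81$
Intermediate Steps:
$t = -4$
$V = -5$ ($V = 1 \left(-5\right) = -5$)
$9 \left(V + t\right) = 9 \left(-5 - 4\right) = 9 \left(-9\right) = -81$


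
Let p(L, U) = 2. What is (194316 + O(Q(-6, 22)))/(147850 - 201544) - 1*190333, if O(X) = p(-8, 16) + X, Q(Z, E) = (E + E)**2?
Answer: -567774242/2983 ≈ -1.9034e+5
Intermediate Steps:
Q(Z, E) = 4*E**2 (Q(Z, E) = (2*E)**2 = 4*E**2)
O(X) = 2 + X
(194316 + O(Q(-6, 22)))/(147850 - 201544) - 1*190333 = (194316 + (2 + 4*22**2))/(147850 - 201544) - 1*190333 = (194316 + (2 + 4*484))/(-53694) - 190333 = (194316 + (2 + 1936))*(-1/53694) - 190333 = (194316 + 1938)*(-1/53694) - 190333 = 196254*(-1/53694) - 190333 = -10903/2983 - 190333 = -567774242/2983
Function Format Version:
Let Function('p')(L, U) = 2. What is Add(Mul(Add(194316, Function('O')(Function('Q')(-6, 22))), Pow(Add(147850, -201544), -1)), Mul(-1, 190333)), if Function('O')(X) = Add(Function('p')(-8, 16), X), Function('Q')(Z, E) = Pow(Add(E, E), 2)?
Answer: Rational(-567774242, 2983) ≈ -1.9034e+5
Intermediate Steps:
Function('Q')(Z, E) = Mul(4, Pow(E, 2)) (Function('Q')(Z, E) = Pow(Mul(2, E), 2) = Mul(4, Pow(E, 2)))
Function('O')(X) = Add(2, X)
Add(Mul(Add(194316, Function('O')(Function('Q')(-6, 22))), Pow(Add(147850, -201544), -1)), Mul(-1, 190333)) = Add(Mul(Add(194316, Add(2, Mul(4, Pow(22, 2)))), Pow(Add(147850, -201544), -1)), Mul(-1, 190333)) = Add(Mul(Add(194316, Add(2, Mul(4, 484))), Pow(-53694, -1)), -190333) = Add(Mul(Add(194316, Add(2, 1936)), Rational(-1, 53694)), -190333) = Add(Mul(Add(194316, 1938), Rational(-1, 53694)), -190333) = Add(Mul(196254, Rational(-1, 53694)), -190333) = Add(Rational(-10903, 2983), -190333) = Rational(-567774242, 2983)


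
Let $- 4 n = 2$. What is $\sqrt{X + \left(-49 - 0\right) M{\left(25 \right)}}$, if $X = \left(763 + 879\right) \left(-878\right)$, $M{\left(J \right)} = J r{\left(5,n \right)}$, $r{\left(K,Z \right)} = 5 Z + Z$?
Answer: $i \sqrt{1438001} \approx 1199.2 i$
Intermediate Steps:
$n = - \frac{1}{2}$ ($n = \left(- \frac{1}{4}\right) 2 = - \frac{1}{2} \approx -0.5$)
$r{\left(K,Z \right)} = 6 Z$
$M{\left(J \right)} = - 3 J$ ($M{\left(J \right)} = J 6 \left(- \frac{1}{2}\right) = J \left(-3\right) = - 3 J$)
$X = -1441676$ ($X = 1642 \left(-878\right) = -1441676$)
$\sqrt{X + \left(-49 - 0\right) M{\left(25 \right)}} = \sqrt{-1441676 + \left(-49 - 0\right) \left(\left(-3\right) 25\right)} = \sqrt{-1441676 + \left(-49 + 0\right) \left(-75\right)} = \sqrt{-1441676 - -3675} = \sqrt{-1441676 + 3675} = \sqrt{-1438001} = i \sqrt{1438001}$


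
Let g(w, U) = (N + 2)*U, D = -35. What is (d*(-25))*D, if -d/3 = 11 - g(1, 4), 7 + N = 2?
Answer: -60375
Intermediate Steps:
N = -5 (N = -7 + 2 = -5)
g(w, U) = -3*U (g(w, U) = (-5 + 2)*U = -3*U)
d = -69 (d = -3*(11 - (-3)*4) = -3*(11 - 1*(-12)) = -3*(11 + 12) = -3*23 = -69)
(d*(-25))*D = -69*(-25)*(-35) = 1725*(-35) = -60375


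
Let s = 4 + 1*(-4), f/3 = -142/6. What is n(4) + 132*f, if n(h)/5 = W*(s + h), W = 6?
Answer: -9252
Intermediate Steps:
f = -71 (f = 3*(-142/6) = 3*(-142*⅙) = 3*(-71/3) = -71)
s = 0 (s = 4 - 4 = 0)
n(h) = 30*h (n(h) = 5*(6*(0 + h)) = 5*(6*h) = 30*h)
n(4) + 132*f = 30*4 + 132*(-71) = 120 - 9372 = -9252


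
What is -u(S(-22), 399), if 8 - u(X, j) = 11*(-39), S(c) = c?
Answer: -437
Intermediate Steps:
u(X, j) = 437 (u(X, j) = 8 - 11*(-39) = 8 - 1*(-429) = 8 + 429 = 437)
-u(S(-22), 399) = -1*437 = -437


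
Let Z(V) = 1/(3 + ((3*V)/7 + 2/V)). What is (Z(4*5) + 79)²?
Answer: 4174839769/667489 ≈ 6254.5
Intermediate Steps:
Z(V) = 1/(3 + 2/V + 3*V/7) (Z(V) = 1/(3 + ((3*V)*(⅐) + 2/V)) = 1/(3 + (3*V/7 + 2/V)) = 1/(3 + (2/V + 3*V/7)) = 1/(3 + 2/V + 3*V/7))
(Z(4*5) + 79)² = (7*(4*5)/(14 + 3*(4*5)² + 21*(4*5)) + 79)² = (7*20/(14 + 3*20² + 21*20) + 79)² = (7*20/(14 + 3*400 + 420) + 79)² = (7*20/(14 + 1200 + 420) + 79)² = (7*20/1634 + 79)² = (7*20*(1/1634) + 79)² = (70/817 + 79)² = (64613/817)² = 4174839769/667489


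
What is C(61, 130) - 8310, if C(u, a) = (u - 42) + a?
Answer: -8161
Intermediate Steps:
C(u, a) = -42 + a + u (C(u, a) = (-42 + u) + a = -42 + a + u)
C(61, 130) - 8310 = (-42 + 130 + 61) - 8310 = 149 - 8310 = -8161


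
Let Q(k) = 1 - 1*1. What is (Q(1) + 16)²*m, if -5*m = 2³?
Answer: -2048/5 ≈ -409.60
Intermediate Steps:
Q(k) = 0 (Q(k) = 1 - 1 = 0)
m = -8/5 (m = -⅕*2³ = -⅕*8 = -8/5 ≈ -1.6000)
(Q(1) + 16)²*m = (0 + 16)²*(-8/5) = 16²*(-8/5) = 256*(-8/5) = -2048/5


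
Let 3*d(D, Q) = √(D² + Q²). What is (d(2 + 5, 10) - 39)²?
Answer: (117 - √149)²/9 ≈ 1220.2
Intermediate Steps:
d(D, Q) = √(D² + Q²)/3
(d(2 + 5, 10) - 39)² = (√((2 + 5)² + 10²)/3 - 39)² = (√(7² + 100)/3 - 39)² = (√(49 + 100)/3 - 39)² = (√149/3 - 39)² = (-39 + √149/3)²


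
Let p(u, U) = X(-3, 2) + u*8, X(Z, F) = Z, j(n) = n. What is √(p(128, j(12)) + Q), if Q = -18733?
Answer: 12*I*√123 ≈ 133.09*I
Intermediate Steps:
p(u, U) = -3 + 8*u (p(u, U) = -3 + u*8 = -3 + 8*u)
√(p(128, j(12)) + Q) = √((-3 + 8*128) - 18733) = √((-3 + 1024) - 18733) = √(1021 - 18733) = √(-17712) = 12*I*√123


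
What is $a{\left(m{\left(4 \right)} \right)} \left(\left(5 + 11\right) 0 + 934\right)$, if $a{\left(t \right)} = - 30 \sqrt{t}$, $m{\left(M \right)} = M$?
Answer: $-56040$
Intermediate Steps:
$a{\left(m{\left(4 \right)} \right)} \left(\left(5 + 11\right) 0 + 934\right) = - 30 \sqrt{4} \left(\left(5 + 11\right) 0 + 934\right) = \left(-30\right) 2 \left(16 \cdot 0 + 934\right) = - 60 \left(0 + 934\right) = \left(-60\right) 934 = -56040$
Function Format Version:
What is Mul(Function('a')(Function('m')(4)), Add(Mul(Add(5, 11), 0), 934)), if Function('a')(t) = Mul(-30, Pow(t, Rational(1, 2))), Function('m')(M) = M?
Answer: -56040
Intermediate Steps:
Mul(Function('a')(Function('m')(4)), Add(Mul(Add(5, 11), 0), 934)) = Mul(Mul(-30, Pow(4, Rational(1, 2))), Add(Mul(Add(5, 11), 0), 934)) = Mul(Mul(-30, 2), Add(Mul(16, 0), 934)) = Mul(-60, Add(0, 934)) = Mul(-60, 934) = -56040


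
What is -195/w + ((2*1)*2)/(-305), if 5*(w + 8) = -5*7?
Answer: 3961/305 ≈ 12.987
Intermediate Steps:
w = -15 (w = -8 + (-5*7)/5 = -8 + (⅕)*(-35) = -8 - 7 = -15)
-195/w + ((2*1)*2)/(-305) = -195/(-15) + ((2*1)*2)/(-305) = -195*(-1/15) + (2*2)*(-1/305) = 13 + 4*(-1/305) = 13 - 4/305 = 3961/305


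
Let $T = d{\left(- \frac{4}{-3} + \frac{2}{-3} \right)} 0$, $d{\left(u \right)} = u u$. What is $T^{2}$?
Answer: $0$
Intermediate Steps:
$d{\left(u \right)} = u^{2}$
$T = 0$ ($T = \left(- \frac{4}{-3} + \frac{2}{-3}\right)^{2} \cdot 0 = \left(\left(-4\right) \left(- \frac{1}{3}\right) + 2 \left(- \frac{1}{3}\right)\right)^{2} \cdot 0 = \left(\frac{4}{3} - \frac{2}{3}\right)^{2} \cdot 0 = \left(\frac{2}{3}\right)^{2} \cdot 0 = \frac{4}{9} \cdot 0 = 0$)
$T^{2} = 0^{2} = 0$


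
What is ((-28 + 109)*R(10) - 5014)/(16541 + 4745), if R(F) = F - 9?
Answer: -4933/21286 ≈ -0.23175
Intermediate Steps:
R(F) = -9 + F
((-28 + 109)*R(10) - 5014)/(16541 + 4745) = ((-28 + 109)*(-9 + 10) - 5014)/(16541 + 4745) = (81*1 - 5014)/21286 = (81 - 5014)*(1/21286) = -4933*1/21286 = -4933/21286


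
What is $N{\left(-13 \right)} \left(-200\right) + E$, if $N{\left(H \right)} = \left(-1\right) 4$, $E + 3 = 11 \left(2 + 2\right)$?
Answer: $841$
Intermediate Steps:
$E = 41$ ($E = -3 + 11 \left(2 + 2\right) = -3 + 11 \cdot 4 = -3 + 44 = 41$)
$N{\left(H \right)} = -4$
$N{\left(-13 \right)} \left(-200\right) + E = \left(-4\right) \left(-200\right) + 41 = 800 + 41 = 841$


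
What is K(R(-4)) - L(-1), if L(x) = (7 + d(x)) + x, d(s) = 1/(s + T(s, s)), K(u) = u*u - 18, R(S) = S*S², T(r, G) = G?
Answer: 8145/2 ≈ 4072.5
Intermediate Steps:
R(S) = S³
K(u) = -18 + u² (K(u) = u² - 18 = -18 + u²)
d(s) = 1/(2*s) (d(s) = 1/(s + s) = 1/(2*s))
L(x) = 7 + x + 1/(2*x) (L(x) = (7 + 1/(2*x)) + x = 7 + x + 1/(2*x))
K(R(-4)) - L(-1) = (-18 + ((-4)³)²) - (7 - 1 + (½)/(-1)) = (-18 + (-64)²) - (7 - 1 + (½)*(-1)) = (-18 + 4096) - (7 - 1 - ½) = 4078 - 1*11/2 = 4078 - 11/2 = 8145/2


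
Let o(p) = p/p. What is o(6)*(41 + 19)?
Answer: 60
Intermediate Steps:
o(p) = 1
o(6)*(41 + 19) = 1*(41 + 19) = 1*60 = 60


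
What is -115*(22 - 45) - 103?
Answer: 2542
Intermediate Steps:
-115*(22 - 45) - 103 = -115*(-23) - 103 = 2645 - 103 = 2542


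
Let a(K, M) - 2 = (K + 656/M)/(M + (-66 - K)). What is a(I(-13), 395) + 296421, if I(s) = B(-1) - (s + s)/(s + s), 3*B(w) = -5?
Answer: 116501648383/393025 ≈ 2.9642e+5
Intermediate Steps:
B(w) = -5/3 (B(w) = (1/3)*(-5) = -5/3)
I(s) = -8/3 (I(s) = -5/3 - (s + s)/(s + s) = -5/3 - 2*s/(2*s) = -5/3 - 2*s*1/(2*s) = -5/3 - 1*1 = -5/3 - 1 = -8/3)
a(K, M) = 2 + (K + 656/M)/(-66 + M - K) (a(K, M) = 2 + (K + 656/M)/(M + (-66 - K)) = 2 + (K + 656/M)/(-66 + M - K))
a(I(-13), 395) + 296421 = (-656 - 2*395**2 + 132*395 - 8/3*395)/(395*(66 - 8/3 - 1*395)) + 296421 = (-656 - 2*156025 + 52140 - 3160/3)/(395*(66 - 8/3 - 395)) + 296421 = (-656 - 312050 + 52140 - 3160/3)/(395*(-995/3)) + 296421 = (1/395)*(-3/995)*(-784858/3) + 296421 = 784858/393025 + 296421 = 116501648383/393025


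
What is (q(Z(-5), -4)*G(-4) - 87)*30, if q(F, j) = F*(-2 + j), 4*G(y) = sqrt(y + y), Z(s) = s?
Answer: -2610 + 450*I*sqrt(2) ≈ -2610.0 + 636.4*I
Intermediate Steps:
G(y) = sqrt(2)*sqrt(y)/4 (G(y) = sqrt(y + y)/4 = sqrt(2*y)/4 = (sqrt(2)*sqrt(y))/4 = sqrt(2)*sqrt(y)/4)
(q(Z(-5), -4)*G(-4) - 87)*30 = ((-5*(-2 - 4))*(sqrt(2)*sqrt(-4)/4) - 87)*30 = ((-5*(-6))*(sqrt(2)*(2*I)/4) - 87)*30 = (30*(I*sqrt(2)/2) - 87)*30 = (15*I*sqrt(2) - 87)*30 = (-87 + 15*I*sqrt(2))*30 = -2610 + 450*I*sqrt(2)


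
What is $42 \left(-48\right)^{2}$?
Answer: $96768$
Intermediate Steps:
$42 \left(-48\right)^{2} = 42 \cdot 2304 = 96768$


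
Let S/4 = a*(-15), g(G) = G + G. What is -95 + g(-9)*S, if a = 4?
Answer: 4225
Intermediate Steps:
g(G) = 2*G
S = -240 (S = 4*(4*(-15)) = 4*(-60) = -240)
-95 + g(-9)*S = -95 + (2*(-9))*(-240) = -95 - 18*(-240) = -95 + 4320 = 4225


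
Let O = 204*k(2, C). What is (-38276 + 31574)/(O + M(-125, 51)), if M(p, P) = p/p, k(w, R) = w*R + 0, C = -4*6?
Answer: 6702/9791 ≈ 0.68451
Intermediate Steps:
C = -24
k(w, R) = R*w (k(w, R) = R*w + 0 = R*w)
M(p, P) = 1
O = -9792 (O = 204*(-24*2) = 204*(-48) = -9792)
(-38276 + 31574)/(O + M(-125, 51)) = (-38276 + 31574)/(-9792 + 1) = -6702/(-9791) = -6702*(-1/9791) = 6702/9791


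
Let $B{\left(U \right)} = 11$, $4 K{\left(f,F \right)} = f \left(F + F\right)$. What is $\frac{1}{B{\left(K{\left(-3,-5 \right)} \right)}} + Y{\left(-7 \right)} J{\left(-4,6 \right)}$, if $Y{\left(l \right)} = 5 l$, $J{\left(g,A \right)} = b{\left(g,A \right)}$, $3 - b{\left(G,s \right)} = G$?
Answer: $- \frac{2694}{11} \approx -244.91$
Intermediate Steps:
$b{\left(G,s \right)} = 3 - G$
$J{\left(g,A \right)} = 3 - g$
$K{\left(f,F \right)} = \frac{F f}{2}$ ($K{\left(f,F \right)} = \frac{f \left(F + F\right)}{4} = \frac{f 2 F}{4} = \frac{2 F f}{4} = \frac{F f}{2}$)
$\frac{1}{B{\left(K{\left(-3,-5 \right)} \right)}} + Y{\left(-7 \right)} J{\left(-4,6 \right)} = \frac{1}{11} + 5 \left(-7\right) \left(3 - -4\right) = \frac{1}{11} - 35 \left(3 + 4\right) = \frac{1}{11} - 245 = - \frac{2694}{11}$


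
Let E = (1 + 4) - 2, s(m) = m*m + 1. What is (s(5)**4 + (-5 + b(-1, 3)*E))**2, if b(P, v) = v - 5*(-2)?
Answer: 208858140100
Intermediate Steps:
s(m) = 1 + m**2 (s(m) = m**2 + 1 = 1 + m**2)
b(P, v) = 10 + v (b(P, v) = v + 10 = 10 + v)
E = 3 (E = 5 - 2 = 3)
(s(5)**4 + (-5 + b(-1, 3)*E))**2 = ((1 + 5**2)**4 + (-5 + (10 + 3)*3))**2 = ((1 + 25)**4 + (-5 + 13*3))**2 = (26**4 + (-5 + 39))**2 = (456976 + 34)**2 = 457010**2 = 208858140100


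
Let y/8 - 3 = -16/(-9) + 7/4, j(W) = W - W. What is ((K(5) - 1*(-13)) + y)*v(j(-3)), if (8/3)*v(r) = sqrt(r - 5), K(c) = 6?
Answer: 641*I*sqrt(5)/24 ≈ 59.722*I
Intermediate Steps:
j(W) = 0
v(r) = 3*sqrt(-5 + r)/8 (v(r) = 3*sqrt(r - 5)/8 = 3*sqrt(-5 + r)/8)
y = 470/9 (y = 24 + 8*(-16/(-9) + 7/4) = 24 + 8*(-16*(-1/9) + 7*(1/4)) = 24 + 8*(16/9 + 7/4) = 24 + 8*(127/36) = 24 + 254/9 = 470/9 ≈ 52.222)
((K(5) - 1*(-13)) + y)*v(j(-3)) = ((6 - 1*(-13)) + 470/9)*(3*sqrt(-5 + 0)/8) = ((6 + 13) + 470/9)*(3*sqrt(-5)/8) = (19 + 470/9)*(3*(I*sqrt(5))/8) = 641*(3*I*sqrt(5)/8)/9 = 641*I*sqrt(5)/24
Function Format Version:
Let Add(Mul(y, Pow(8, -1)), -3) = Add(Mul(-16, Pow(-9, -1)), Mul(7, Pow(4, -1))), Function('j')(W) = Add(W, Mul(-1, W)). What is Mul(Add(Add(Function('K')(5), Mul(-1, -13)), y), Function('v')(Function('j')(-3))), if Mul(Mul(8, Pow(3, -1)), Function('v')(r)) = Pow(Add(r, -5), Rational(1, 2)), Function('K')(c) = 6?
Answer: Mul(Rational(641, 24), I, Pow(5, Rational(1, 2))) ≈ Mul(59.722, I)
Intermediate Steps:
Function('j')(W) = 0
Function('v')(r) = Mul(Rational(3, 8), Pow(Add(-5, r), Rational(1, 2))) (Function('v')(r) = Mul(Rational(3, 8), Pow(Add(r, -5), Rational(1, 2))) = Mul(Rational(3, 8), Pow(Add(-5, r), Rational(1, 2))))
y = Rational(470, 9) (y = Add(24, Mul(8, Add(Mul(-16, Pow(-9, -1)), Mul(7, Pow(4, -1))))) = Add(24, Mul(8, Add(Mul(-16, Rational(-1, 9)), Mul(7, Rational(1, 4))))) = Add(24, Mul(8, Add(Rational(16, 9), Rational(7, 4)))) = Add(24, Mul(8, Rational(127, 36))) = Add(24, Rational(254, 9)) = Rational(470, 9) ≈ 52.222)
Mul(Add(Add(Function('K')(5), Mul(-1, -13)), y), Function('v')(Function('j')(-3))) = Mul(Add(Add(6, Mul(-1, -13)), Rational(470, 9)), Mul(Rational(3, 8), Pow(Add(-5, 0), Rational(1, 2)))) = Mul(Add(Add(6, 13), Rational(470, 9)), Mul(Rational(3, 8), Pow(-5, Rational(1, 2)))) = Mul(Add(19, Rational(470, 9)), Mul(Rational(3, 8), Mul(I, Pow(5, Rational(1, 2))))) = Mul(Rational(641, 9), Mul(Rational(3, 8), I, Pow(5, Rational(1, 2)))) = Mul(Rational(641, 24), I, Pow(5, Rational(1, 2)))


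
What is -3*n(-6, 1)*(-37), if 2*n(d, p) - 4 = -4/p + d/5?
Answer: -333/5 ≈ -66.600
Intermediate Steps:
n(d, p) = 2 - 2/p + d/10 (n(d, p) = 2 + (-4/p + d/5)/2 = 2 + (-2/p + d/10) = 2 - 2/p + d/10)
-3*n(-6, 1)*(-37) = -3*(2 - 2/1 + (⅒)*(-6))*(-37) = -3*(2 - 2*1 - ⅗)*(-37) = -3*(2 - 2 - ⅗)*(-37) = -3*(-⅗)*(-37) = (9/5)*(-37) = -333/5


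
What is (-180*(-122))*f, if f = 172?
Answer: 3777120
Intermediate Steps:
(-180*(-122))*f = -180*(-122)*172 = 21960*172 = 3777120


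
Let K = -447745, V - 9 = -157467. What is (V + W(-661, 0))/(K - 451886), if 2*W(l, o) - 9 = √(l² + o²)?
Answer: 157123/899631 ≈ 0.17465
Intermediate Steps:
V = -157458 (V = 9 - 157467 = -157458)
W(l, o) = 9/2 + √(l² + o²)/2
(V + W(-661, 0))/(K - 451886) = (-157458 + (9/2 + √((-661)² + 0²)/2))/(-447745 - 451886) = (-157458 + (9/2 + √(436921 + 0)/2))/(-899631) = (-157458 + (9/2 + √436921/2))*(-1/899631) = (-157458 + (9/2 + (½)*661))*(-1/899631) = (-157458 + (9/2 + 661/2))*(-1/899631) = (-157458 + 335)*(-1/899631) = -157123*(-1/899631) = 157123/899631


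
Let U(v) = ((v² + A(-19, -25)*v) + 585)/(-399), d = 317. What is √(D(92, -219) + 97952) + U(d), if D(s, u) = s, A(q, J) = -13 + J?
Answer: -29676/133 + 2*√24511 ≈ 89.992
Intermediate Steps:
U(v) = -195/133 - v²/399 + 2*v/21 (U(v) = ((v² + (-13 - 25)*v) + 585)/(-399) = ((v² - 38*v) + 585)*(-1/399) = (585 + v² - 38*v)*(-1/399) = -195/133 - v²/399 + 2*v/21)
√(D(92, -219) + 97952) + U(d) = √(92 + 97952) + (-195/133 - 1/399*317² + (2/21)*317) = √98044 + (-195/133 - 1/399*100489 + 634/21) = 2*√24511 + (-195/133 - 100489/399 + 634/21) = 2*√24511 - 29676/133 = -29676/133 + 2*√24511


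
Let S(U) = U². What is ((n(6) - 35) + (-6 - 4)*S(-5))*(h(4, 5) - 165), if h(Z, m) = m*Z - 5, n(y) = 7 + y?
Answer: 40800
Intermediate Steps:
h(Z, m) = -5 + Z*m (h(Z, m) = Z*m - 5 = -5 + Z*m)
((n(6) - 35) + (-6 - 4)*S(-5))*(h(4, 5) - 165) = (((7 + 6) - 35) + (-6 - 4)*(-5)²)*((-5 + 4*5) - 165) = ((13 - 35) - 10*25)*((-5 + 20) - 165) = (-22 - 250)*(15 - 165) = -272*(-150) = 40800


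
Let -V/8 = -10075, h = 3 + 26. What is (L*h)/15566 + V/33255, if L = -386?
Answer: 88236313/51764733 ≈ 1.7046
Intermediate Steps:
h = 29
V = 80600 (V = -8*(-10075) = 80600)
(L*h)/15566 + V/33255 = -386*29/15566 + 80600/33255 = -11194*1/15566 + 80600*(1/33255) = -5597/7783 + 16120/6651 = 88236313/51764733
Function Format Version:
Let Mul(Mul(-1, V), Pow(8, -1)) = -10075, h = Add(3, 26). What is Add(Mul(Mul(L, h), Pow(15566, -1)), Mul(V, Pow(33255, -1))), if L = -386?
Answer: Rational(88236313, 51764733) ≈ 1.7046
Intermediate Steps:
h = 29
V = 80600 (V = Mul(-8, -10075) = 80600)
Add(Mul(Mul(L, h), Pow(15566, -1)), Mul(V, Pow(33255, -1))) = Add(Mul(Mul(-386, 29), Pow(15566, -1)), Mul(80600, Pow(33255, -1))) = Add(Mul(-11194, Rational(1, 15566)), Mul(80600, Rational(1, 33255))) = Add(Rational(-5597, 7783), Rational(16120, 6651)) = Rational(88236313, 51764733)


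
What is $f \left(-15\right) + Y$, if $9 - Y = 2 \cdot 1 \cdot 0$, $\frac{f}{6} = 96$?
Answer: $-8631$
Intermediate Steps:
$f = 576$ ($f = 6 \cdot 96 = 576$)
$Y = 9$ ($Y = 9 - 2 \cdot 1 \cdot 0 = 9 - 2 \cdot 0 = 9 - 0 = 9 + 0 = 9$)
$f \left(-15\right) + Y = 576 \left(-15\right) + 9 = -8640 + 9 = -8631$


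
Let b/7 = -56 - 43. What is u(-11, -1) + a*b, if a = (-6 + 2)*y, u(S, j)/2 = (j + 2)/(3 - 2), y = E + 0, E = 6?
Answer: 16634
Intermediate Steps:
b = -693 (b = 7*(-56 - 43) = 7*(-99) = -693)
y = 6 (y = 6 + 0 = 6)
u(S, j) = 4 + 2*j (u(S, j) = 2*((j + 2)/(3 - 2)) = 2*((2 + j)/1) = 2*((2 + j)*1) = 2*(2 + j) = 4 + 2*j)
a = -24 (a = (-6 + 2)*6 = -4*6 = -24)
u(-11, -1) + a*b = (4 + 2*(-1)) - 24*(-693) = (4 - 2) + 16632 = 2 + 16632 = 16634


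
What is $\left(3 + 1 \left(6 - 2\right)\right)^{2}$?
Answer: $49$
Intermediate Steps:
$\left(3 + 1 \left(6 - 2\right)\right)^{2} = \left(3 + 1 \cdot 4\right)^{2} = \left(3 + 4\right)^{2} = 7^{2} = 49$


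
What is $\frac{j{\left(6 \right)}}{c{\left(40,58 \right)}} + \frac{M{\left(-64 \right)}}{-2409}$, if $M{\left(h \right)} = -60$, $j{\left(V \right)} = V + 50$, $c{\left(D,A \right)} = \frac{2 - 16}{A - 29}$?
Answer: $- \frac{93128}{803} \approx -115.98$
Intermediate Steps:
$c{\left(D,A \right)} = - \frac{14}{-29 + A}$
$j{\left(V \right)} = 50 + V$
$\frac{j{\left(6 \right)}}{c{\left(40,58 \right)}} + \frac{M{\left(-64 \right)}}{-2409} = \frac{50 + 6}{\left(-14\right) \frac{1}{-29 + 58}} - \frac{60}{-2409} = \frac{56}{\left(-14\right) \frac{1}{29}} - - \frac{20}{803} = \frac{56}{\left(-14\right) \frac{1}{29}} + \frac{20}{803} = \frac{56}{- \frac{14}{29}} + \frac{20}{803} = 56 \left(- \frac{29}{14}\right) + \frac{20}{803} = -116 + \frac{20}{803} = - \frac{93128}{803}$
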